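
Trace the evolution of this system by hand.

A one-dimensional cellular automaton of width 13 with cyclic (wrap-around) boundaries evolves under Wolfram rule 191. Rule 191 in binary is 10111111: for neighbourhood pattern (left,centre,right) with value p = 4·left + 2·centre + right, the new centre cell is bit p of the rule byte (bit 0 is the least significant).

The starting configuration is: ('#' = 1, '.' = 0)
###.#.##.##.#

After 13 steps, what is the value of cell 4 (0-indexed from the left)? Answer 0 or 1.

[0] ###.#.##.##.#
[1] ##.####.##.##
[2] #.####.##.###
[3] .####.##.####
[4] ####.##.####.
[5] ###.##.####.#
[6] ##.##.####.##
[7] #.##.####.###
[8] .##.####.####
[9] ##.####.####.
[10] #.####.####.#
[11] .####.####.##
[12] ####.####.##.
[13] ###.####.##.#

1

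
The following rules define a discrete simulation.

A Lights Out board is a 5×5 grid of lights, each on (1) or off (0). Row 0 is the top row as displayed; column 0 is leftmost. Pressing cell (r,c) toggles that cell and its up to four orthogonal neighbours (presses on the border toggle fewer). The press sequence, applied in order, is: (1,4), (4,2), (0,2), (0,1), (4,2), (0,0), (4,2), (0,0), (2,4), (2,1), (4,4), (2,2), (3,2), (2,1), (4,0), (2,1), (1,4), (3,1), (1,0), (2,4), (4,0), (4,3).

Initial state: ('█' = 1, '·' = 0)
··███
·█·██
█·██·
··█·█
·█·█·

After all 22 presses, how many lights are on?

gen 0: ··███
·█·██
█·██·
··█·█
·█·█·
gen 1: ··██·
·█···
█·███
··█·█
·█·█·
gen 2: ··██·
·█···
█·███
····█
··█··
gen 3: ·█···
·██··
█·███
····█
··█··
gen 4: █·█··
··█··
█·███
····█
··█··
gen 5: █·█··
··█··
█·███
··█·█
·█·█·
gen 6: ·██··
█·█··
█·███
··█·█
·█·█·
gen 7: ·██··
█·█··
█·███
····█
··█··
gen 8: █·█··
··█··
█·███
····█
··█··
gen 9: █·█··
··█·█
█·█··
·····
··█··
gen 10: █·█··
·██·█
·█···
·█···
··█··
gen 11: █·█··
·██·█
·█···
·█··█
··███
gen 12: █·█··
·█··█
··██·
·██·█
··███
gen 13: █·█··
·█··█
···█·
···██
···██
gen 14: █·█··
····█
████·
·█·██
···██
gen 15: █·█··
····█
████·
██·██
██·██
gen 16: █·█··
·█··█
···█·
█··██
██·██
gen 17: █·█·█
·█·█·
···██
█··██
██·██
gen 18: █·█·█
·█·█·
·█·██
·████
█··██
gen 19: ··█·█
█··█·
██·██
·████
█··██
gen 20: ··█·█
█··██
██···
·███·
█··██
gen 21: ··█·█
█··██
██···
████·
·█·██
gen 22: ··█·█
█··██
██···
███··
·██··

12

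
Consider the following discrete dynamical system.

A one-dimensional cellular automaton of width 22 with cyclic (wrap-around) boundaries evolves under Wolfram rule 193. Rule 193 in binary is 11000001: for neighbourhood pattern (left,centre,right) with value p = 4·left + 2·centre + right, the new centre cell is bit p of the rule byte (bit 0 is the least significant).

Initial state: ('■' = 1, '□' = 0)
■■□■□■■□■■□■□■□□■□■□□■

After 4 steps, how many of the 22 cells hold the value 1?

14

step 0: ■■□■□■■□■■□■□■□□■□■□□■
step 1: ■■□□□□■□□■□□□□□□□□□□□□
step 2: □■□■■□□□□□□■■■■■■■■■■□
step 3: □□□□■□■■■■□□■■■■■■■■■□
step 4: ■■■□□□□■■■□□□■■■■■■■■□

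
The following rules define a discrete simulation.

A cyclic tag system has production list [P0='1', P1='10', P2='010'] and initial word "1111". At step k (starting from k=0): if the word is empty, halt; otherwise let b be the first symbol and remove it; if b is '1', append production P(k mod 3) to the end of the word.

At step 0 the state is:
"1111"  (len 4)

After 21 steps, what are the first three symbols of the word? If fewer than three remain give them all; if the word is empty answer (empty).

010

0) "1111"  (len 4)
1) "1111"  (len 4)
2) "11110"  (len 5)
3) "1110010"  (len 7)
4) "1100101"  (len 7)
5) "10010110"  (len 8)
6) "0010110010"  (len 10)
7) "010110010"  (len 9)
8) "10110010"  (len 8)
9) "0110010010"  (len 10)
10) "110010010"  (len 9)
11) "1001001010"  (len 10)
12) "001001010010"  (len 12)
13) "01001010010"  (len 11)
14) "1001010010"  (len 10)
15) "001010010010"  (len 12)
16) "01010010010"  (len 11)
17) "1010010010"  (len 10)
18) "010010010010"  (len 12)
19) "10010010010"  (len 11)
20) "001001001010"  (len 12)
21) "01001001010"  (len 11)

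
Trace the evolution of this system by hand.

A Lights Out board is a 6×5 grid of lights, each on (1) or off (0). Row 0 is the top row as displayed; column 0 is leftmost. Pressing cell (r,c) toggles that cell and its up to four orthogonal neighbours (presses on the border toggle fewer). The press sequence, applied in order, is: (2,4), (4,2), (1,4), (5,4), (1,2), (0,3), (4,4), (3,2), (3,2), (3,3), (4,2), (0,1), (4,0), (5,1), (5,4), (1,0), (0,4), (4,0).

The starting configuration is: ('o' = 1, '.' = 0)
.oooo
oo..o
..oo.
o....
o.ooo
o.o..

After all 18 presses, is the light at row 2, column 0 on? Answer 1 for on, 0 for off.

1

gen 0: .oooo
oo..o
..oo.
o....
o.ooo
o.o..
gen 1: .oooo
oo...
..o.o
o...o
o.ooo
o.o..
gen 2: .oooo
oo...
..o.o
o.o.o
oo..o
o....
gen 3: .ooo.
oo.oo
..o..
o.o.o
oo..o
o....
gen 4: .ooo.
oo.oo
..o..
o.o.o
oo...
o..oo
gen 5: .o.o.
o.o.o
.....
o.o.o
oo...
o..oo
gen 6: .oo.o
o.ooo
.....
o.o.o
oo...
o..oo
gen 7: .oo.o
o.ooo
.....
o.o..
oo.oo
o..o.
gen 8: .oo.o
o.ooo
..o..
oo.o.
ooooo
o..o.
gen 9: .oo.o
o.ooo
.....
o.o..
oo.oo
o..o.
gen 10: .oo.o
o.ooo
...o.
o..oo
oo..o
o..o.
gen 11: .oo.o
o.ooo
...o.
o.ooo
o.ooo
o.oo.
gen 12: o...o
ooooo
...o.
o.ooo
o.ooo
o.oo.
gen 13: o...o
ooooo
...o.
..ooo
.oooo
..oo.
gen 14: o...o
ooooo
...o.
..ooo
..ooo
oo.o.
gen 15: o...o
ooooo
...o.
..ooo
..oo.
oo..o
gen 16: ....o
..ooo
o..o.
..ooo
..oo.
oo..o
gen 17: ...o.
..oo.
o..o.
..ooo
..oo.
oo..o
gen 18: ...o.
..oo.
o..o.
o.ooo
oooo.
.o..o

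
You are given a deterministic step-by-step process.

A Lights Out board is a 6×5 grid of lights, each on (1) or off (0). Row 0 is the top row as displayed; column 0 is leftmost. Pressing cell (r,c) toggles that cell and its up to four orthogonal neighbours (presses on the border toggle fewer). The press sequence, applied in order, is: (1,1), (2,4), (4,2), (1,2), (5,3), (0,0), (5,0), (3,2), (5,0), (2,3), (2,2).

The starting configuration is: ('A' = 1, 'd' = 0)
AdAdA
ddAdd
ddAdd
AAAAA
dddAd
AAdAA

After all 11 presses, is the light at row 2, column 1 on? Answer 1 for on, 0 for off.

t=0: AdAdA
ddAdd
ddAdd
AAAAA
dddAd
AAdAA
t=1: AAAdA
AAddd
dAAdd
AAAAA
dddAd
AAdAA
t=2: AAAdA
AAddA
dAAAA
AAAAd
dddAd
AAdAA
t=3: AAAdA
AAddA
dAAAA
AAdAd
dAAdd
AAAAA
t=4: AAddA
AdAAA
dAdAA
AAdAd
dAAdd
AAAAA
t=5: AAddA
AdAAA
dAdAA
AAdAd
dAAAd
AAddd
t=6: ddddA
ddAAA
dAdAA
AAdAd
dAAAd
AAddd
t=7: ddddA
ddAAA
dAdAA
AAdAd
AAAAd
ddddd
t=8: ddddA
ddAAA
dAAAA
AdAdd
AAdAd
ddddd
t=9: ddddA
ddAAA
dAAAA
AdAdd
dAdAd
AAddd
t=10: ddddA
ddAdA
dAddd
AdAAd
dAdAd
AAddd
t=11: ddddA
ddddA
ddAAd
AddAd
dAdAd
AAddd

0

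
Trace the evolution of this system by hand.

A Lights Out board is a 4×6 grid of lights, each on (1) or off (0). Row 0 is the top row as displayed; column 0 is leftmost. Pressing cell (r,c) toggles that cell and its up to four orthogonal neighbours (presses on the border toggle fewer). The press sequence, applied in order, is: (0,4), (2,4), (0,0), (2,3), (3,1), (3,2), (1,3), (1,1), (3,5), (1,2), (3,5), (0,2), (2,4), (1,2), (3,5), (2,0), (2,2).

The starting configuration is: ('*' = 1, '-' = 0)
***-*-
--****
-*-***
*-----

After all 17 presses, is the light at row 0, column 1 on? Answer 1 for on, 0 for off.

0

k=0  ***-*-
--****
-*-***
*-----
k=1  ****-*
--**-*
-*-***
*-----
k=2  ****-*
--****
-*----
*---*-
k=3  --**-*
*-****
-*----
*---*-
k=4  --**-*
*-*-**
-****-
*--**-
k=5  --**-*
*-*-**
--***-
-****-
k=6  --**-*
*-*-**
---**-
----*-
k=7  --*--*
*--*-*
----*-
----*-
k=8  -**--*
-***-*
-*--*-
----*-
k=9  -**--*
-***-*
-*--**
-----*
k=10  -*---*
-----*
-**-**
-----*
k=11  -*---*
-----*
-**-*-
----*-
k=12  --**-*
--*--*
-**-*-
----*-
k=13  --**-*
--*-**
-***-*
------
k=14  ---*-*
-*-***
-*-*-*
------
k=15  ---*-*
-*-***
-*-*--
----**
k=16  ---*-*
**-***
*--*--
*---**
k=17  ---*-*
******
***---
*-*-**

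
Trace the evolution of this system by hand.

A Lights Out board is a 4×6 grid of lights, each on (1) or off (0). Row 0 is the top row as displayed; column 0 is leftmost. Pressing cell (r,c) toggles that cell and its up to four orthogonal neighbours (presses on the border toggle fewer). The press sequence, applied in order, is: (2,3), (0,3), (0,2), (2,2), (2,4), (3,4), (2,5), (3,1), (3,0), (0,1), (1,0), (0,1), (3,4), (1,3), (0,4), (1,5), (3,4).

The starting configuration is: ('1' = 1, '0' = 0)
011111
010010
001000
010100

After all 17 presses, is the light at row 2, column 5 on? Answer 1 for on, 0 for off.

gen 0: 011111
010010
001000
010100
gen 1: 011111
010110
000110
010000
gen 2: 010001
010010
000110
010000
gen 3: 001101
011010
000110
010000
gen 4: 001101
010010
011010
011000
gen 5: 001101
010000
011101
011010
gen 6: 001101
010000
011111
011101
gen 7: 001101
010001
011100
011100
gen 8: 001101
010001
001100
100100
gen 9: 001101
010001
101100
010100
gen 10: 110101
000001
101100
010100
gen 11: 010101
110001
001100
010100
gen 12: 101101
100001
001100
010100
gen 13: 101101
100001
001110
010011
gen 14: 101001
101111
001010
010011
gen 15: 101110
101101
001010
010011
gen 16: 101111
101110
001011
010011
gen 17: 101111
101110
001001
010100

1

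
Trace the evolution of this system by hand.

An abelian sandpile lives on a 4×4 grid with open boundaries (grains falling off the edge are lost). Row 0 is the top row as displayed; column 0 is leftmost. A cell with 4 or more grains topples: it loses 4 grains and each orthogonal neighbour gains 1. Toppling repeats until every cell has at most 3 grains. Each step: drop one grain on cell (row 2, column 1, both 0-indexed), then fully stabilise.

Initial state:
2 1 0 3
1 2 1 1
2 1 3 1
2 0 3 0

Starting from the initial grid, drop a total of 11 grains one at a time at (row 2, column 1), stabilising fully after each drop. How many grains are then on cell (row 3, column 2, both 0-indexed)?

t=0: 2 1 0 3
1 2 1 1
2 1 3 1
2 0 3 0
t=1: 2 1 0 3
1 2 1 1
2 2 3 1
2 0 3 0
t=2: 2 1 0 3
1 2 1 1
2 3 3 1
2 0 3 0
t=3: 2 1 0 3
1 3 2 1
3 1 1 2
2 2 0 1
t=4: 2 1 0 3
1 3 2 1
3 2 1 2
2 2 0 1
t=5: 2 1 0 3
1 3 2 1
3 3 1 2
2 2 0 1
t=6: 2 2 0 3
3 0 3 1
0 2 2 2
3 3 0 1
t=7: 2 2 0 3
3 0 3 1
0 3 2 2
3 3 0 1
t=8: 2 2 0 3
3 1 3 1
2 1 3 2
0 1 1 1
t=9: 2 2 0 3
3 1 3 1
2 2 3 2
0 1 1 1
t=10: 2 2 0 3
3 1 3 1
2 3 3 2
0 1 1 1
t=11: 2 2 1 3
3 3 0 2
3 1 1 3
0 2 2 1

2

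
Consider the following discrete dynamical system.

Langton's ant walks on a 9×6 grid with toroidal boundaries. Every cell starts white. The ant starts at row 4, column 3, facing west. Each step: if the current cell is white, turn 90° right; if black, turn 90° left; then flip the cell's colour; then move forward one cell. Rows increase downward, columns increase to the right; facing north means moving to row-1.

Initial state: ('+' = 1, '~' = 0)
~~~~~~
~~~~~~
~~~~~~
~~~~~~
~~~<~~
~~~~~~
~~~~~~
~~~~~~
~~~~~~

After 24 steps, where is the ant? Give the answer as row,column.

t=0: ~~~~~~
~~~~~~
~~~~~~
~~~~~~
~~~<~~
~~~~~~
~~~~~~
~~~~~~
~~~~~~
t=1: ~~~~~~
~~~~~~
~~~~~~
~~~^~~
~~~+~~
~~~~~~
~~~~~~
~~~~~~
~~~~~~
t=2: ~~~~~~
~~~~~~
~~~~~~
~~~+>~
~~~+~~
~~~~~~
~~~~~~
~~~~~~
~~~~~~
t=3: ~~~~~~
~~~~~~
~~~~~~
~~~++~
~~~+v~
~~~~~~
~~~~~~
~~~~~~
~~~~~~
t=4: ~~~~~~
~~~~~~
~~~~~~
~~~++~
~~~<+~
~~~~~~
~~~~~~
~~~~~~
~~~~~~
t=5: ~~~~~~
~~~~~~
~~~~~~
~~~++~
~~~~+~
~~~v~~
~~~~~~
~~~~~~
~~~~~~
t=6: ~~~~~~
~~~~~~
~~~~~~
~~~++~
~~~~+~
~~<+~~
~~~~~~
~~~~~~
~~~~~~
t=7: ~~~~~~
~~~~~~
~~~~~~
~~~++~
~~^~+~
~~++~~
~~~~~~
~~~~~~
~~~~~~
t=8: ~~~~~~
~~~~~~
~~~~~~
~~~++~
~~+>+~
~~++~~
~~~~~~
~~~~~~
~~~~~~
t=9: ~~~~~~
~~~~~~
~~~~~~
~~~++~
~~+++~
~~+v~~
~~~~~~
~~~~~~
~~~~~~
t=10: ~~~~~~
~~~~~~
~~~~~~
~~~++~
~~+++~
~~+~>~
~~~~~~
~~~~~~
~~~~~~
t=11: ~~~~~~
~~~~~~
~~~~~~
~~~++~
~~+++~
~~+~+~
~~~~v~
~~~~~~
~~~~~~
t=12: ~~~~~~
~~~~~~
~~~~~~
~~~++~
~~+++~
~~+~+~
~~~<+~
~~~~~~
~~~~~~
t=13: ~~~~~~
~~~~~~
~~~~~~
~~~++~
~~+++~
~~+^+~
~~~++~
~~~~~~
~~~~~~
t=14: ~~~~~~
~~~~~~
~~~~~~
~~~++~
~~+++~
~~++>~
~~~++~
~~~~~~
~~~~~~
t=15: ~~~~~~
~~~~~~
~~~~~~
~~~++~
~~++^~
~~++~~
~~~++~
~~~~~~
~~~~~~
t=16: ~~~~~~
~~~~~~
~~~~~~
~~~++~
~~+<~~
~~++~~
~~~++~
~~~~~~
~~~~~~
t=17: ~~~~~~
~~~~~~
~~~~~~
~~~++~
~~+~~~
~~+v~~
~~~++~
~~~~~~
~~~~~~
t=18: ~~~~~~
~~~~~~
~~~~~~
~~~++~
~~+~~~
~~+~>~
~~~++~
~~~~~~
~~~~~~
t=19: ~~~~~~
~~~~~~
~~~~~~
~~~++~
~~+~~~
~~+~+~
~~~+v~
~~~~~~
~~~~~~
t=20: ~~~~~~
~~~~~~
~~~~~~
~~~++~
~~+~~~
~~+~+~
~~~+~>
~~~~~~
~~~~~~
t=21: ~~~~~~
~~~~~~
~~~~~~
~~~++~
~~+~~~
~~+~+~
~~~+~+
~~~~~v
~~~~~~
t=22: ~~~~~~
~~~~~~
~~~~~~
~~~++~
~~+~~~
~~+~+~
~~~+~+
~~~~<+
~~~~~~
t=23: ~~~~~~
~~~~~~
~~~~~~
~~~++~
~~+~~~
~~+~+~
~~~+^+
~~~~++
~~~~~~
t=24: ~~~~~~
~~~~~~
~~~~~~
~~~++~
~~+~~~
~~+~+~
~~~++>
~~~~++
~~~~~~

6,5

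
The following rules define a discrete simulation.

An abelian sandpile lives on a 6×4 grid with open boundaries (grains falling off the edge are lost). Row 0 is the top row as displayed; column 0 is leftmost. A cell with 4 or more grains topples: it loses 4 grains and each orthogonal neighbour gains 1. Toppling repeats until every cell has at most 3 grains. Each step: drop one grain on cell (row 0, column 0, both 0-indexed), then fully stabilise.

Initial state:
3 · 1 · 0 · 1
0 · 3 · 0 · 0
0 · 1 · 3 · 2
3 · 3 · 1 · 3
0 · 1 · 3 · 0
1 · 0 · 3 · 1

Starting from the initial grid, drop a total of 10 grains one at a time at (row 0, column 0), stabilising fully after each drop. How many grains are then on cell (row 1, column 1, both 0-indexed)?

gen 0: 3 · 1 · 0 · 1
0 · 3 · 0 · 0
0 · 1 · 3 · 2
3 · 3 · 1 · 3
0 · 1 · 3 · 0
1 · 0 · 3 · 1
gen 1: 0 · 2 · 0 · 1
1 · 3 · 0 · 0
0 · 1 · 3 · 2
3 · 3 · 1 · 3
0 · 1 · 3 · 0
1 · 0 · 3 · 1
gen 2: 1 · 2 · 0 · 1
1 · 3 · 0 · 0
0 · 1 · 3 · 2
3 · 3 · 1 · 3
0 · 1 · 3 · 0
1 · 0 · 3 · 1
gen 3: 2 · 2 · 0 · 1
1 · 3 · 0 · 0
0 · 1 · 3 · 2
3 · 3 · 1 · 3
0 · 1 · 3 · 0
1 · 0 · 3 · 1
gen 4: 3 · 2 · 0 · 1
1 · 3 · 0 · 0
0 · 1 · 3 · 2
3 · 3 · 1 · 3
0 · 1 · 3 · 0
1 · 0 · 3 · 1
gen 5: 0 · 3 · 0 · 1
2 · 3 · 0 · 0
0 · 1 · 3 · 2
3 · 3 · 1 · 3
0 · 1 · 3 · 0
1 · 0 · 3 · 1
gen 6: 1 · 3 · 0 · 1
2 · 3 · 0 · 0
0 · 1 · 3 · 2
3 · 3 · 1 · 3
0 · 1 · 3 · 0
1 · 0 · 3 · 1
gen 7: 2 · 3 · 0 · 1
2 · 3 · 0 · 0
0 · 1 · 3 · 2
3 · 3 · 1 · 3
0 · 1 · 3 · 0
1 · 0 · 3 · 1
gen 8: 3 · 3 · 0 · 1
2 · 3 · 0 · 0
0 · 1 · 3 · 2
3 · 3 · 1 · 3
0 · 1 · 3 · 0
1 · 0 · 3 · 1
gen 9: 2 · 1 · 1 · 1
0 · 1 · 1 · 0
1 · 2 · 3 · 2
3 · 3 · 1 · 3
0 · 1 · 3 · 0
1 · 0 · 3 · 1
gen 10: 3 · 1 · 1 · 1
0 · 1 · 1 · 0
1 · 2 · 3 · 2
3 · 3 · 1 · 3
0 · 1 · 3 · 0
1 · 0 · 3 · 1

1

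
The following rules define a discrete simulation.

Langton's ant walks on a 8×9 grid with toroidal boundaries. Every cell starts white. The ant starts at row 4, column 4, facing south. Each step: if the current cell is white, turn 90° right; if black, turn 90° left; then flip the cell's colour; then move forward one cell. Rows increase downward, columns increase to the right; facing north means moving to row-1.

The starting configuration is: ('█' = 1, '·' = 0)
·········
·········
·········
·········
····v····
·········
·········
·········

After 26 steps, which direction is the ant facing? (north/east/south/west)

step 0: ·········
·········
·········
·········
····v····
·········
·········
·········
step 1: ·········
·········
·········
·········
···<█····
·········
·········
·········
step 2: ·········
·········
·········
···^·····
···██····
·········
·········
·········
step 3: ·········
·········
·········
···█>····
···██····
·········
·········
·········
step 4: ·········
·········
·········
···██····
···█v····
·········
·········
·········
step 5: ·········
·········
·········
···██····
···█·>···
·········
·········
·········
step 6: ·········
·········
·········
···██····
···█·█···
·····v···
·········
·········
step 7: ·········
·········
·········
···██····
···█·█···
····<█···
·········
·········
step 8: ·········
·········
·········
···██····
···█^█···
····██···
·········
·········
step 9: ·········
·········
·········
···██····
···██>···
····██···
·········
·········
step 10: ·········
·········
·········
···██^···
···██····
····██···
·········
·········
step 11: ·········
·········
·········
···███>··
···██····
····██···
·········
·········
step 12: ·········
·········
·········
···████··
···██·v··
····██···
·········
·········
step 13: ·········
·········
·········
···████··
···██<█··
····██···
·········
·········
step 14: ·········
·········
·········
···██^█··
···████··
····██···
·········
·········
step 15: ·········
·········
·········
···█<·█··
···████··
····██···
·········
·········
step 16: ·········
·········
·········
···█··█··
···█v██··
····██···
·········
·········
step 17: ·········
·········
·········
···█··█··
···█·>█··
····██···
·········
·········
step 18: ·········
·········
·········
···█·^█··
···█··█··
····██···
·········
·········
step 19: ·········
·········
·········
···█·█>··
···█··█··
····██···
·········
·········
step 20: ·········
·········
······^··
···█·█···
···█··█··
····██···
·········
·········
step 21: ·········
·········
······█>·
···█·█···
···█··█··
····██···
·········
·········
step 22: ·········
·········
······██·
···█·█·v·
···█··█··
····██···
·········
·········
step 23: ·········
·········
······██·
···█·█<█·
···█··█··
····██···
·········
·········
step 24: ·········
·········
······^█·
···█·███·
···█··█··
····██···
·········
·········
step 25: ·········
·········
·····<·█·
···█·███·
···█··█··
····██···
·········
·········
step 26: ·········
·····^···
·····█·█·
···█·███·
···█··█··
····██···
·········
·········

north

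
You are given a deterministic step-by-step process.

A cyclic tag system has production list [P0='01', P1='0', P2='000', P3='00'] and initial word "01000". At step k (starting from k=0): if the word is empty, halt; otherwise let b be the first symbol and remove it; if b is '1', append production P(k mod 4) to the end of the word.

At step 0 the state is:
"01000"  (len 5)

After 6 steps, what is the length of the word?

gen 0: "01000"  (len 5)
gen 1: "1000"  (len 4)
gen 2: "0000"  (len 4)
gen 3: "000"  (len 3)
gen 4: "00"  (len 2)
gen 5: "0"  (len 1)
gen 6: (halted — word empty)

0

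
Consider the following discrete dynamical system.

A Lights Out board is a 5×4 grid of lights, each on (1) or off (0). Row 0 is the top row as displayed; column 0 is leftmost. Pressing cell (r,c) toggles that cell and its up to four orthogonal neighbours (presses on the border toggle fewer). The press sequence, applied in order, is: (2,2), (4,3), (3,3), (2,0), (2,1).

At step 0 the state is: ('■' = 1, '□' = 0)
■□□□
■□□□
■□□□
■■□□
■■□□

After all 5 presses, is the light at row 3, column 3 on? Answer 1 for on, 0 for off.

[0] ■□□□
■□□□
■□□□
■■□□
■■□□
[1] ■□□□
■□■□
■■■■
■■■□
■■□□
[2] ■□□□
■□■□
■■■■
■■■■
■■■■
[3] ■□□□
■□■□
■■■□
■■□□
■■■□
[4] ■□□□
□□■□
□□■□
□■□□
■■■□
[5] ■□□□
□■■□
■■□□
□□□□
■■■□

0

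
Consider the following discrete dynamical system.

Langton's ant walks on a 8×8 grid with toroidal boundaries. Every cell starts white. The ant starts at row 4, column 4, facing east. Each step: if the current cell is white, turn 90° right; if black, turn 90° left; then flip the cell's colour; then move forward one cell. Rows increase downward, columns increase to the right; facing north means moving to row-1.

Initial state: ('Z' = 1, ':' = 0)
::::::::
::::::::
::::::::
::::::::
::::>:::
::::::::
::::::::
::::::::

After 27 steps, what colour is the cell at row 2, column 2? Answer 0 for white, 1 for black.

0

0) ::::::::
::::::::
::::::::
::::::::
::::>:::
::::::::
::::::::
::::::::
1) ::::::::
::::::::
::::::::
::::::::
::::Z:::
::::v:::
::::::::
::::::::
2) ::::::::
::::::::
::::::::
::::::::
::::Z:::
:::<Z:::
::::::::
::::::::
3) ::::::::
::::::::
::::::::
::::::::
:::^Z:::
:::ZZ:::
::::::::
::::::::
4) ::::::::
::::::::
::::::::
::::::::
:::Z>:::
:::ZZ:::
::::::::
::::::::
5) ::::::::
::::::::
::::::::
::::^:::
:::Z::::
:::ZZ:::
::::::::
::::::::
6) ::::::::
::::::::
::::::::
::::Z>::
:::Z::::
:::ZZ:::
::::::::
::::::::
7) ::::::::
::::::::
::::::::
::::ZZ::
:::Z:v::
:::ZZ:::
::::::::
::::::::
8) ::::::::
::::::::
::::::::
::::ZZ::
:::Z<Z::
:::ZZ:::
::::::::
::::::::
9) ::::::::
::::::::
::::::::
::::^Z::
:::ZZZ::
:::ZZ:::
::::::::
::::::::
10) ::::::::
::::::::
::::::::
:::<:Z::
:::ZZZ::
:::ZZ:::
::::::::
::::::::
11) ::::::::
::::::::
:::^::::
:::Z:Z::
:::ZZZ::
:::ZZ:::
::::::::
::::::::
12) ::::::::
::::::::
:::Z>:::
:::Z:Z::
:::ZZZ::
:::ZZ:::
::::::::
::::::::
13) ::::::::
::::::::
:::ZZ:::
:::ZvZ::
:::ZZZ::
:::ZZ:::
::::::::
::::::::
14) ::::::::
::::::::
:::ZZ:::
:::<ZZ::
:::ZZZ::
:::ZZ:::
::::::::
::::::::
15) ::::::::
::::::::
:::ZZ:::
::::ZZ::
:::vZZ::
:::ZZ:::
::::::::
::::::::
16) ::::::::
::::::::
:::ZZ:::
::::ZZ::
::::>Z::
:::ZZ:::
::::::::
::::::::
17) ::::::::
::::::::
:::ZZ:::
::::^Z::
:::::Z::
:::ZZ:::
::::::::
::::::::
18) ::::::::
::::::::
:::ZZ:::
:::<:Z::
:::::Z::
:::ZZ:::
::::::::
::::::::
19) ::::::::
::::::::
:::^Z:::
:::Z:Z::
:::::Z::
:::ZZ:::
::::::::
::::::::
20) ::::::::
::::::::
::<:Z:::
:::Z:Z::
:::::Z::
:::ZZ:::
::::::::
::::::::
21) ::::::::
::^:::::
::Z:Z:::
:::Z:Z::
:::::Z::
:::ZZ:::
::::::::
::::::::
22) ::::::::
::Z>::::
::Z:Z:::
:::Z:Z::
:::::Z::
:::ZZ:::
::::::::
::::::::
23) ::::::::
::ZZ::::
::ZvZ:::
:::Z:Z::
:::::Z::
:::ZZ:::
::::::::
::::::::
24) ::::::::
::ZZ::::
::<ZZ:::
:::Z:Z::
:::::Z::
:::ZZ:::
::::::::
::::::::
25) ::::::::
::ZZ::::
:::ZZ:::
::vZ:Z::
:::::Z::
:::ZZ:::
::::::::
::::::::
26) ::::::::
::ZZ::::
:::ZZ:::
:<ZZ:Z::
:::::Z::
:::ZZ:::
::::::::
::::::::
27) ::::::::
::ZZ::::
:^:ZZ:::
:ZZZ:Z::
:::::Z::
:::ZZ:::
::::::::
::::::::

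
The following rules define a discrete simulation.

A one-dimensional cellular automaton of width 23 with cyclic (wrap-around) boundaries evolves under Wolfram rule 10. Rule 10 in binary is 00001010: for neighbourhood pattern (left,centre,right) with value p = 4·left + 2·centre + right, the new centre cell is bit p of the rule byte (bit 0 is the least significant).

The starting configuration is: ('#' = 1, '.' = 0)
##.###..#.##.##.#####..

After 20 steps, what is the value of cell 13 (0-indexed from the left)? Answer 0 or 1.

step 0: ##.###..#.##.##.#####..
step 1: #..#...#..#..#..#.....#
step 2: ..#...#..#..#..#.....##
step 3: .#...#..#..#..#.....##.
step 4: #...#..#..#..#.....##..
step 5: ...#..#..#..#.....##..#
step 6: ..#..#..#..#.....##..#.
step 7: .#..#..#..#.....##..#..
step 8: #..#..#..#.....##..#...
step 9: ..#..#..#.....##..#...#
step 10: .#..#..#.....##..#...#.
step 11: #..#..#.....##..#...#..
step 12: ..#..#.....##..#...#..#
step 13: .#..#.....##..#...#..#.
step 14: #..#.....##..#...#..#..
step 15: ..#.....##..#...#..#..#
step 16: .#.....##..#...#..#..#.
step 17: #.....##..#...#..#..#..
step 18: .....##..#...#..#..#..#
step 19: ....##..#...#..#..#..#.
step 20: ...##..#...#..#..#..#..

0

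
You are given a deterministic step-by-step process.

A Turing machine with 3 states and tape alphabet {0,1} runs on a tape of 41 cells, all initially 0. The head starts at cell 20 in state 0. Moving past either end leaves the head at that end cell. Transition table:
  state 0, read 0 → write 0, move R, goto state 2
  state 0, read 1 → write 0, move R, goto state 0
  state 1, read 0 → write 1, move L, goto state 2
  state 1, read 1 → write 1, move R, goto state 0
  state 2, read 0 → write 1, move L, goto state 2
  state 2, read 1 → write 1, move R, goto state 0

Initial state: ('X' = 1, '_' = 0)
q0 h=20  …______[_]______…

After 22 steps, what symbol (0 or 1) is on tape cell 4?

gen 0: q0 h=20  …______[_]______…
gen 1: q2 h=21  …______[_]______…
gen 2: q2 h=20  …______[_]X_____…
gen 3: q2 h=19  …______[_]XX____…
gen 4: q2 h=18  …______[_]XXX___…
gen 5: q2 h=17  …______[_]XXXX__…
gen 6: q2 h=16  …______[_]XXXXX_…
gen 7: q2 h=15  …______[_]XXXXXX…
gen 8: q2 h=14  …______[_]XXXXXX…
gen 9: q2 h=13  …______[_]XXXXXX…
gen 10: q2 h=12  …______[_]XXXXXX…
gen 11: q2 h=11  …______[_]XXXXXX…
gen 12: q2 h=10  …______[_]XXXXXX…
gen 13: q2 h= 9  …______[_]XXXXXX…
gen 14: q2 h= 8  …______[_]XXXXXX…
gen 15: q2 h= 7  …______[_]XXXXXX…
gen 16: q2 h= 6  |______[_]XXXXXX…
gen 17: q2 h= 5  |_____[_]XXXXXX…
gen 18: q2 h= 4  |____[_]XXXXXX…
gen 19: q2 h= 3  |___[_]XXXXXX…
gen 20: q2 h= 2  |__[_]XXXXXX…
gen 21: q2 h= 1  |_[_]XXXXXX…
gen 22: q2 h= 0  |[_]XXXXXX…

1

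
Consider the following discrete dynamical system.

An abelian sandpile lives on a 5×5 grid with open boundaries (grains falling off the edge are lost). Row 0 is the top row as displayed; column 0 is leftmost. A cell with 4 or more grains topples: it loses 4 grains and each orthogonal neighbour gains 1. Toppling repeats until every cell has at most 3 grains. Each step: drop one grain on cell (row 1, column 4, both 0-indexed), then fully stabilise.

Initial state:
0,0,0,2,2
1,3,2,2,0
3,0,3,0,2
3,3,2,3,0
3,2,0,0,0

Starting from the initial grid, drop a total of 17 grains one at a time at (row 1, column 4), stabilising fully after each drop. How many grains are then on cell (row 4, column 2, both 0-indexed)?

step 0: 0,0,0,2,2
1,3,2,2,0
3,0,3,0,2
3,3,2,3,0
3,2,0,0,0
step 1: 0,0,0,2,2
1,3,2,2,1
3,0,3,0,2
3,3,2,3,0
3,2,0,0,0
step 2: 0,0,0,2,2
1,3,2,2,2
3,0,3,0,2
3,3,2,3,0
3,2,0,0,0
step 3: 0,0,0,2,2
1,3,2,2,3
3,0,3,0,2
3,3,2,3,0
3,2,0,0,0
step 4: 0,0,0,2,3
1,3,2,3,0
3,0,3,0,3
3,3,2,3,0
3,2,0,0,0
step 5: 0,0,0,2,3
1,3,2,3,1
3,0,3,0,3
3,3,2,3,0
3,2,0,0,0
step 6: 0,0,0,2,3
1,3,2,3,2
3,0,3,0,3
3,3,2,3,0
3,2,0,0,0
step 7: 0,0,0,2,3
1,3,2,3,3
3,0,3,0,3
3,3,2,3,0
3,2,0,0,0
step 8: 0,0,1,0,1
1,3,3,1,3
3,0,3,2,0
3,3,2,3,1
3,2,0,0,0
step 9: 0,0,1,0,2
1,3,3,2,0
3,0,3,2,1
3,3,2,3,1
3,2,0,0,0
step 10: 0,0,1,0,2
1,3,3,2,1
3,0,3,2,1
3,3,2,3,1
3,2,0,0,0
step 11: 0,0,1,0,2
1,3,3,2,2
3,0,3,2,1
3,3,2,3,1
3,2,0,0,0
step 12: 0,0,1,0,2
1,3,3,2,3
3,0,3,2,1
3,3,2,3,1
3,2,0,0,0
step 13: 0,0,1,0,3
1,3,3,3,0
3,0,3,2,2
3,3,2,3,1
3,2,0,0,0
step 14: 0,0,1,0,3
1,3,3,3,1
3,0,3,2,2
3,3,2,3,1
3,2,0,0,0
step 15: 0,0,1,0,3
1,3,3,3,2
3,0,3,2,2
3,3,2,3,1
3,2,0,0,0
step 16: 0,0,1,0,3
1,3,3,3,3
3,0,3,2,2
3,3,2,3,1
3,2,0,0,0
step 17: 0,1,2,2,0
3,1,2,2,3
1,0,3,2,0
2,3,1,1,3
1,0,2,1,0

2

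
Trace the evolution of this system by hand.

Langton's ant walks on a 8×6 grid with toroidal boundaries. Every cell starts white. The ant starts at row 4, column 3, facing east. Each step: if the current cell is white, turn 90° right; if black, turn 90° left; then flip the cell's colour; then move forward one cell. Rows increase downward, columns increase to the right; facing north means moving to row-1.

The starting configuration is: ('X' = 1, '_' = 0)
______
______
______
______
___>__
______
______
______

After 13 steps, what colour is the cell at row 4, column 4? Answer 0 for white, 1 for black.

1

k=0  ______
______
______
______
___>__
______
______
______
k=1  ______
______
______
______
___X__
___v__
______
______
k=2  ______
______
______
______
___X__
__<X__
______
______
k=3  ______
______
______
______
__^X__
__XX__
______
______
k=4  ______
______
______
______
__X>__
__XX__
______
______
k=5  ______
______
______
___^__
__X___
__XX__
______
______
k=6  ______
______
______
___X>_
__X___
__XX__
______
______
k=7  ______
______
______
___XX_
__X_v_
__XX__
______
______
k=8  ______
______
______
___XX_
__X<X_
__XX__
______
______
k=9  ______
______
______
___^X_
__XXX_
__XX__
______
______
k=10  ______
______
______
__<_X_
__XXX_
__XX__
______
______
k=11  ______
______
__^___
__X_X_
__XXX_
__XX__
______
______
k=12  ______
______
__X>__
__X_X_
__XXX_
__XX__
______
______
k=13  ______
______
__XX__
__XvX_
__XXX_
__XX__
______
______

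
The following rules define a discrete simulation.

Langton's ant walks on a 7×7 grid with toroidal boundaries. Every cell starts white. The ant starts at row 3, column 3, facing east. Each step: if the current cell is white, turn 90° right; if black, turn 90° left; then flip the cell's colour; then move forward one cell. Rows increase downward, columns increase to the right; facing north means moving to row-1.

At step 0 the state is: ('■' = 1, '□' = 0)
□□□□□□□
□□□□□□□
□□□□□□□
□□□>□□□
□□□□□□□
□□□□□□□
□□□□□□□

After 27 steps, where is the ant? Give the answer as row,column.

[0] □□□□□□□
□□□□□□□
□□□□□□□
□□□>□□□
□□□□□□□
□□□□□□□
□□□□□□□
[1] □□□□□□□
□□□□□□□
□□□□□□□
□□□■□□□
□□□v□□□
□□□□□□□
□□□□□□□
[2] □□□□□□□
□□□□□□□
□□□□□□□
□□□■□□□
□□<■□□□
□□□□□□□
□□□□□□□
[3] □□□□□□□
□□□□□□□
□□□□□□□
□□^■□□□
□□■■□□□
□□□□□□□
□□□□□□□
[4] □□□□□□□
□□□□□□□
□□□□□□□
□□■>□□□
□□■■□□□
□□□□□□□
□□□□□□□
[5] □□□□□□□
□□□□□□□
□□□^□□□
□□■□□□□
□□■■□□□
□□□□□□□
□□□□□□□
[6] □□□□□□□
□□□□□□□
□□□■>□□
□□■□□□□
□□■■□□□
□□□□□□□
□□□□□□□
[7] □□□□□□□
□□□□□□□
□□□■■□□
□□■□v□□
□□■■□□□
□□□□□□□
□□□□□□□
[8] □□□□□□□
□□□□□□□
□□□■■□□
□□■<■□□
□□■■□□□
□□□□□□□
□□□□□□□
[9] □□□□□□□
□□□□□□□
□□□^■□□
□□■■■□□
□□■■□□□
□□□□□□□
□□□□□□□
[10] □□□□□□□
□□□□□□□
□□<□■□□
□□■■■□□
□□■■□□□
□□□□□□□
□□□□□□□
[11] □□□□□□□
□□^□□□□
□□■□■□□
□□■■■□□
□□■■□□□
□□□□□□□
□□□□□□□
[12] □□□□□□□
□□■>□□□
□□■□■□□
□□■■■□□
□□■■□□□
□□□□□□□
□□□□□□□
[13] □□□□□□□
□□■■□□□
□□■v■□□
□□■■■□□
□□■■□□□
□□□□□□□
□□□□□□□
[14] □□□□□□□
□□■■□□□
□□<■■□□
□□■■■□□
□□■■□□□
□□□□□□□
□□□□□□□
[15] □□□□□□□
□□■■□□□
□□□■■□□
□□v■■□□
□□■■□□□
□□□□□□□
□□□□□□□
[16] □□□□□□□
□□■■□□□
□□□■■□□
□□□>■□□
□□■■□□□
□□□□□□□
□□□□□□□
[17] □□□□□□□
□□■■□□□
□□□^■□□
□□□□■□□
□□■■□□□
□□□□□□□
□□□□□□□
[18] □□□□□□□
□□■■□□□
□□<□■□□
□□□□■□□
□□■■□□□
□□□□□□□
□□□□□□□
[19] □□□□□□□
□□^■□□□
□□■□■□□
□□□□■□□
□□■■□□□
□□□□□□□
□□□□□□□
[20] □□□□□□□
□<□■□□□
□□■□■□□
□□□□■□□
□□■■□□□
□□□□□□□
□□□□□□□
[21] □^□□□□□
□■□■□□□
□□■□■□□
□□□□■□□
□□■■□□□
□□□□□□□
□□□□□□□
[22] □■>□□□□
□■□■□□□
□□■□■□□
□□□□■□□
□□■■□□□
□□□□□□□
□□□□□□□
[23] □■■□□□□
□■v■□□□
□□■□■□□
□□□□■□□
□□■■□□□
□□□□□□□
□□□□□□□
[24] □■■□□□□
□<■■□□□
□□■□■□□
□□□□■□□
□□■■□□□
□□□□□□□
□□□□□□□
[25] □■■□□□□
□□■■□□□
□v■□■□□
□□□□■□□
□□■■□□□
□□□□□□□
□□□□□□□
[26] □■■□□□□
□□■■□□□
<■■□■□□
□□□□■□□
□□■■□□□
□□□□□□□
□□□□□□□
[27] □■■□□□□
^□■■□□□
■■■□■□□
□□□□■□□
□□■■□□□
□□□□□□□
□□□□□□□

1,0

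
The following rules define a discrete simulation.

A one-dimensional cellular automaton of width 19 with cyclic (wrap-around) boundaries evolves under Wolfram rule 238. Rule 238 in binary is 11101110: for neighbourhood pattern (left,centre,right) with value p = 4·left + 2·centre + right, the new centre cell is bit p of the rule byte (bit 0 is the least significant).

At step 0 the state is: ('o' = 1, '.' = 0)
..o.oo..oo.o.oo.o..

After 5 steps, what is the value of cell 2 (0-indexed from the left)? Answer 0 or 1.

1

t=0: ..o.oo..oo.o.oo.o..
t=1: .ooooo.oooooooooo..
t=2: ooooooooooooooooo..
t=3: ooooooooooooooooo.o
t=4: ooooooooooooooooooo
t=5: ooooooooooooooooooo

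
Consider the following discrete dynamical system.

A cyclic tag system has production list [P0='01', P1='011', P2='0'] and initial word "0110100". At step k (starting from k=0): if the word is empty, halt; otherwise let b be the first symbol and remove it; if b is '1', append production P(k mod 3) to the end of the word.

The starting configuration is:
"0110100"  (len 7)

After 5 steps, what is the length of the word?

9

gen 0: "0110100"  (len 7)
gen 1: "110100"  (len 6)
gen 2: "10100011"  (len 8)
gen 3: "01000110"  (len 8)
gen 4: "1000110"  (len 7)
gen 5: "000110011"  (len 9)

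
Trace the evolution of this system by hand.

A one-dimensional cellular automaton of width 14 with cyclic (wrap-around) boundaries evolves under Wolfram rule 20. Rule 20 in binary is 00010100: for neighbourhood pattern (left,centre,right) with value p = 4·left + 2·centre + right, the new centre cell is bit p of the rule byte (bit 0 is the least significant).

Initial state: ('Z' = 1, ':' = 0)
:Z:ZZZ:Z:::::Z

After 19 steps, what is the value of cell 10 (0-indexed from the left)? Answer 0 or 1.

0

step 0: :Z:ZZZ:Z:::::Z
step 1: :Z:::::ZZ::::Z
step 2: :ZZ::::::Z:::Z
step 3: :::Z:::::ZZ::Z
step 4: Z::ZZ::::::Z:Z
step 5: :Z:::Z:::::Z::
step 6: :ZZ::ZZ::::ZZ:
step 7: :::Z:::Z:::::Z
step 8: Z::ZZ::ZZ::::Z
step 9: :Z:::Z:::Z::::
step 10: :ZZ::ZZ::ZZ:::
step 11: :::Z:::Z:::Z::
step 12: :::ZZ::ZZ::ZZ:
step 13: :::::Z:::Z:::Z
step 14: Z::::ZZ::ZZ::Z
step 15: :Z:::::Z:::Z::
step 16: :ZZ::::ZZ::ZZ:
step 17: :::Z:::::Z:::Z
step 18: Z::ZZ::::ZZ::Z
step 19: :Z:::Z:::::Z::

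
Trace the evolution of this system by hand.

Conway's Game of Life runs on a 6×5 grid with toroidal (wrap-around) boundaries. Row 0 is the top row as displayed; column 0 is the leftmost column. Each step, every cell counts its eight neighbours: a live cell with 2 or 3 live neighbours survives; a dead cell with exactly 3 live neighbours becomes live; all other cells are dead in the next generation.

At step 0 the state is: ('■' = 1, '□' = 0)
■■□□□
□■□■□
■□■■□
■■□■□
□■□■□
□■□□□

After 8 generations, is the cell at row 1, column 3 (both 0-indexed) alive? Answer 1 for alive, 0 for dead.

1

gen 0: ■■□□□
□■□■□
■□■■□
■■□■□
□■□■□
□■□□□
gen 1: ■■□□□
□□□■□
■□□■□
■□□■□
□■□□■
□■□□□
gen 2: ■■■□□
■■■□□
□□■■□
■■■■□
□■■□■
□■■□□
gen 3: □□□■□
■□□□■
□□□□□
■□□□□
□□□□■
□□□□□
gen 4: □□□□■
□□□□■
■□□□■
□□□□□
□□□□□
□□□□□
gen 5: □□□□□
□□□■■
■□□□■
□□□□□
□□□□□
□□□□□
gen 6: □□□□□
■□□■■
■□□■■
□□□□□
□□□□□
□□□□□
gen 7: □□□□■
■□□■□
■□□■□
□□□□■
□□□□□
□□□□□
gen 8: □□□□■
■□□■□
■□□■□
□□□□■
□□□□□
□□□□□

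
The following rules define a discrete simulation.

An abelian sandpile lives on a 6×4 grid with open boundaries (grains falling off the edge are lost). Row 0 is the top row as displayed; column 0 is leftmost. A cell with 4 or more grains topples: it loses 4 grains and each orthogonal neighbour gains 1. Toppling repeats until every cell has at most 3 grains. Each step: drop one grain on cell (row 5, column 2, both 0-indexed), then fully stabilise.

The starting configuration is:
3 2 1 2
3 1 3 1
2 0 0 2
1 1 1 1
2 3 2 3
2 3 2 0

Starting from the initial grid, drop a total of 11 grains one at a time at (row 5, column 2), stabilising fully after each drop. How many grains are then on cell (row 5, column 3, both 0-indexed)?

k=0  3 2 1 2
3 1 3 1
2 0 0 2
1 1 1 1
2 3 2 3
2 3 2 0
k=1  3 2 1 2
3 1 3 1
2 0 0 2
1 1 1 1
2 3 2 3
2 3 3 0
k=2  3 2 1 2
3 1 3 1
2 0 0 2
1 2 2 2
3 1 1 0
3 1 2 2
k=3  3 2 1 2
3 1 3 1
2 0 0 2
1 2 2 2
3 1 1 0
3 1 3 2
k=4  3 2 1 2
3 1 3 1
2 0 0 2
1 2 2 2
3 1 2 0
3 2 0 3
k=5  3 2 1 2
3 1 3 1
2 0 0 2
1 2 2 2
3 1 2 0
3 2 1 3
k=6  3 2 1 2
3 1 3 1
2 0 0 2
1 2 2 2
3 1 2 0
3 2 2 3
k=7  3 2 1 2
3 1 3 1
2 0 0 2
1 2 2 2
3 1 2 0
3 2 3 3
k=8  3 2 1 2
3 1 3 1
2 0 0 2
1 2 2 2
3 1 3 1
3 3 1 0
k=9  3 2 1 2
3 1 3 1
2 0 0 2
1 2 2 2
3 1 3 1
3 3 2 0
k=10  3 2 1 2
3 1 3 1
2 0 0 2
1 2 2 2
3 1 3 1
3 3 3 0
k=11  3 2 1 2
3 1 3 1
2 0 0 2
2 3 3 2
1 0 1 2
1 2 2 1

1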